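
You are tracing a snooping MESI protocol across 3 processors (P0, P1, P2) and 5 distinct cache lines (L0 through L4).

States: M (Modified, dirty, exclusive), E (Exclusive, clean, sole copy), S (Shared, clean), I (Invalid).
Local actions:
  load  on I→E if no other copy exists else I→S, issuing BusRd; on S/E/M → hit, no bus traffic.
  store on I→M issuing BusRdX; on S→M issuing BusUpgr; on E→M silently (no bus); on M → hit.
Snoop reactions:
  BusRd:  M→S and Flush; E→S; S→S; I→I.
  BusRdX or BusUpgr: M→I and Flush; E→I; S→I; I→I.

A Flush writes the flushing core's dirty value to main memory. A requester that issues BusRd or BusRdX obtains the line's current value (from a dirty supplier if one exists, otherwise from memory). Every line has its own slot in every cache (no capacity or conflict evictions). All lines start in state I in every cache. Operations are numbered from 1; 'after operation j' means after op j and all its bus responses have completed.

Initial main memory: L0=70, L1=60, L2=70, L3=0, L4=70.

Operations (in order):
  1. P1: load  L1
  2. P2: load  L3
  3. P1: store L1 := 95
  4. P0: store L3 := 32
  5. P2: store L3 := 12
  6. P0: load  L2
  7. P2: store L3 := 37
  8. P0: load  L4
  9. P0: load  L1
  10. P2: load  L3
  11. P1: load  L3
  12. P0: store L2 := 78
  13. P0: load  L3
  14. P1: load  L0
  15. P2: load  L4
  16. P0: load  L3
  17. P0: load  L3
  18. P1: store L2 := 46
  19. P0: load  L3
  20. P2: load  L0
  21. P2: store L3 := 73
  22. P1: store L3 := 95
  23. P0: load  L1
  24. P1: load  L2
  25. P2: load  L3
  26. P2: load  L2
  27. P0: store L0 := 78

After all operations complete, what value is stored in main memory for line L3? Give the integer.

memory[L3] = 95

1. P1: load  L1  bus=[BusRd]  L1: P0=I P1=E P2=I  mem[L1]=60
2. P2: load  L3  bus=[BusRd]  L3: P0=I P1=I P2=E  mem[L3]=0
3. P1: store L1 := 95  bus=[-]  L1: P0=I P1=M P2=I  mem[L1]=60
4. P0: store L3 := 32  bus=[BusRdX]  L3: P0=M P1=I P2=I  mem[L3]=0
5. P2: store L3 := 12  bus=[BusRdX,Flush]  L3: P0=I P1=I P2=M  mem[L3]=32
6. P0: load  L2  bus=[BusRd]  L2: P0=E P1=I P2=I  mem[L2]=70
7. P2: store L3 := 37  bus=[-]  L3: P0=I P1=I P2=M  mem[L3]=32
8. P0: load  L4  bus=[BusRd]  L4: P0=E P1=I P2=I  mem[L4]=70
9. P0: load  L1  bus=[BusRd,Flush]  L1: P0=S P1=S P2=I  mem[L1]=95
10. P2: load  L3  bus=[-]  L3: P0=I P1=I P2=M  mem[L3]=32
11. P1: load  L3  bus=[BusRd,Flush]  L3: P0=I P1=S P2=S  mem[L3]=37
12. P0: store L2 := 78  bus=[-]  L2: P0=M P1=I P2=I  mem[L2]=70
13. P0: load  L3  bus=[BusRd]  L3: P0=S P1=S P2=S  mem[L3]=37
14. P1: load  L0  bus=[BusRd]  L0: P0=I P1=E P2=I  mem[L0]=70
15. P2: load  L4  bus=[BusRd]  L4: P0=S P1=I P2=S  mem[L4]=70
16. P0: load  L3  bus=[-]  L3: P0=S P1=S P2=S  mem[L3]=37
17. P0: load  L3  bus=[-]  L3: P0=S P1=S P2=S  mem[L3]=37
18. P1: store L2 := 46  bus=[BusRdX,Flush]  L2: P0=I P1=M P2=I  mem[L2]=78
19. P0: load  L3  bus=[-]  L3: P0=S P1=S P2=S  mem[L3]=37
20. P2: load  L0  bus=[BusRd]  L0: P0=I P1=S P2=S  mem[L0]=70
21. P2: store L3 := 73  bus=[BusUpgr]  L3: P0=I P1=I P2=M  mem[L3]=37
22. P1: store L3 := 95  bus=[BusRdX,Flush]  L3: P0=I P1=M P2=I  mem[L3]=73
23. P0: load  L1  bus=[-]  L1: P0=S P1=S P2=I  mem[L1]=95
24. P1: load  L2  bus=[-]  L2: P0=I P1=M P2=I  mem[L2]=78
25. P2: load  L3  bus=[BusRd,Flush]  L3: P0=I P1=S P2=S  mem[L3]=95
26. P2: load  L2  bus=[BusRd,Flush]  L2: P0=I P1=S P2=S  mem[L2]=46
27. P0: store L0 := 78  bus=[BusRdX]  L0: P0=M P1=I P2=I  mem[L0]=70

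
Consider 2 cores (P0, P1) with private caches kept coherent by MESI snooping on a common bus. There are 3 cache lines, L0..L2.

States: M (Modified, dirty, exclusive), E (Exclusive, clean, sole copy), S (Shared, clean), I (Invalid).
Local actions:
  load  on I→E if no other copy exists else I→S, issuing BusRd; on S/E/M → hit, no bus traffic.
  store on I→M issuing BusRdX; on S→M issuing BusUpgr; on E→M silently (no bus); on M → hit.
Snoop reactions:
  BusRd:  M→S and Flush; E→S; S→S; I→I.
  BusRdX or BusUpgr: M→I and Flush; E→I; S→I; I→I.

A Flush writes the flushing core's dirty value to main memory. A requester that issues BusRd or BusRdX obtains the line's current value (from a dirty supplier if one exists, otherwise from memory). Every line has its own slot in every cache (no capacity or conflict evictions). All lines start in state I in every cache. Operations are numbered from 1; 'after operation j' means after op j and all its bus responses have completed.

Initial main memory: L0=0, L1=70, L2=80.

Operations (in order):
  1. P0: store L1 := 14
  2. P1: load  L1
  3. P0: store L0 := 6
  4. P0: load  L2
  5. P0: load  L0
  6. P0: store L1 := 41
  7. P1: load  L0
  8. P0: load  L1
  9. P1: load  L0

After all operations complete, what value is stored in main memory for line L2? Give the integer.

  op1 P0: store L1 := 14 → M/I on L1; bus BusRdX; mem=70
  op2 P1: load  L1 → S/S on L1; bus BusRd Flush; mem=14
  op3 P0: store L0 := 6 → M/I on L0; bus BusRdX; mem=0
  op4 P0: load  L2 → E/I on L2; bus BusRd; mem=80
  op5 P0: load  L0 → M/I on L0; bus (none); mem=0
  op6 P0: store L1 := 41 → M/I on L1; bus BusUpgr; mem=14
  op7 P1: load  L0 → S/S on L0; bus BusRd Flush; mem=6
  op8 P0: load  L1 → M/I on L1; bus (none); mem=14
  op9 P1: load  L0 → S/S on L0; bus (none); mem=6

memory[L2] = 80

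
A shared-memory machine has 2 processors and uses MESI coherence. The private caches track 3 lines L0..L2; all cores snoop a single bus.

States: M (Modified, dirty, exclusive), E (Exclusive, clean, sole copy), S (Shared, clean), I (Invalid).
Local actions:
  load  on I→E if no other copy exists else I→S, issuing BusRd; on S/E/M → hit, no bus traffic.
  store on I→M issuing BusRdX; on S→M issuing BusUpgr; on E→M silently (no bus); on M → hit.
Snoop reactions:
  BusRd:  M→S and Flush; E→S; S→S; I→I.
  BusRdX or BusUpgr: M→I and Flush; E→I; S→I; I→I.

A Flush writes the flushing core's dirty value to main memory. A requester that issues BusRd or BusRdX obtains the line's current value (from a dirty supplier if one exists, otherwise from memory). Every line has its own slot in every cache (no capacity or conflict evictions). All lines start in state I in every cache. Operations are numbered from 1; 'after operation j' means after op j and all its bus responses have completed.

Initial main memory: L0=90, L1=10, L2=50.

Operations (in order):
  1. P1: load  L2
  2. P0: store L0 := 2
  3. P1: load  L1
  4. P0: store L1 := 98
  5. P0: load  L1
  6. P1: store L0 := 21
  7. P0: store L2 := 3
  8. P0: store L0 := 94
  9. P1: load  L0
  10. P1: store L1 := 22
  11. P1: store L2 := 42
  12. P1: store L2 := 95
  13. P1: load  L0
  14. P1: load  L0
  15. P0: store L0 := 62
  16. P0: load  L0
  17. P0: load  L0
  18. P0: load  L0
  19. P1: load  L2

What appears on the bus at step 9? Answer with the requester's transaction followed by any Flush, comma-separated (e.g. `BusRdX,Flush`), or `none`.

1. P1: load  L2  bus=[BusRd]  L2: P0=I P1=E  mem[L2]=50
2. P0: store L0 := 2  bus=[BusRdX]  L0: P0=M P1=I  mem[L0]=90
3. P1: load  L1  bus=[BusRd]  L1: P0=I P1=E  mem[L1]=10
4. P0: store L1 := 98  bus=[BusRdX]  L1: P0=M P1=I  mem[L1]=10
5. P0: load  L1  bus=[-]  L1: P0=M P1=I  mem[L1]=10
6. P1: store L0 := 21  bus=[BusRdX,Flush]  L0: P0=I P1=M  mem[L0]=2
7. P0: store L2 := 3  bus=[BusRdX]  L2: P0=M P1=I  mem[L2]=50
8. P0: store L0 := 94  bus=[BusRdX,Flush]  L0: P0=M P1=I  mem[L0]=21
9. P1: load  L0  bus=[BusRd,Flush]  L0: P0=S P1=S  mem[L0]=94
10. P1: store L1 := 22  bus=[BusRdX,Flush]  L1: P0=I P1=M  mem[L1]=98
11. P1: store L2 := 42  bus=[BusRdX,Flush]  L2: P0=I P1=M  mem[L2]=3
12. P1: store L2 := 95  bus=[-]  L2: P0=I P1=M  mem[L2]=3
13. P1: load  L0  bus=[-]  L0: P0=S P1=S  mem[L0]=94
14. P1: load  L0  bus=[-]  L0: P0=S P1=S  mem[L0]=94
15. P0: store L0 := 62  bus=[BusUpgr]  L0: P0=M P1=I  mem[L0]=94
16. P0: load  L0  bus=[-]  L0: P0=M P1=I  mem[L0]=94
17. P0: load  L0  bus=[-]  L0: P0=M P1=I  mem[L0]=94
18. P0: load  L0  bus=[-]  L0: P0=M P1=I  mem[L0]=94
19. P1: load  L2  bus=[-]  L2: P0=I P1=M  mem[L2]=3

bus = BusRd,Flush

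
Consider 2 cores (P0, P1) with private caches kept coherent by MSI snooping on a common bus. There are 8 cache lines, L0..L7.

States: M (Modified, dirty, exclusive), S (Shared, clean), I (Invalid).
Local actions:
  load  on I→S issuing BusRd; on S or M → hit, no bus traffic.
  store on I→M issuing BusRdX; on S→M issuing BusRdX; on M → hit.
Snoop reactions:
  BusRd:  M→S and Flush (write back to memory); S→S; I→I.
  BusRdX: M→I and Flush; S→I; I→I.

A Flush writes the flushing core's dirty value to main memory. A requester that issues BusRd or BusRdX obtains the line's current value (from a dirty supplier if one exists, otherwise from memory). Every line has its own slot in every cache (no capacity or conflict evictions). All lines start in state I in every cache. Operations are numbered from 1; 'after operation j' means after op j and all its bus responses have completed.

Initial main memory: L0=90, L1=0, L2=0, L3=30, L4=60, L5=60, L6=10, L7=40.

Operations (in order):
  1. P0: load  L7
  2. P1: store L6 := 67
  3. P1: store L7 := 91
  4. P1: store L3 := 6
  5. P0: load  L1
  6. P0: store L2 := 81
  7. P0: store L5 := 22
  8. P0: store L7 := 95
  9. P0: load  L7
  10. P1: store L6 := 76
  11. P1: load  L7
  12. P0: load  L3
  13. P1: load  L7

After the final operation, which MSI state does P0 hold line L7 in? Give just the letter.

  op1 P0: load  L7 → S/I on L7; bus BusRd; mem=40
  op2 P1: store L6 := 67 → I/M on L6; bus BusRdX; mem=10
  op3 P1: store L7 := 91 → I/M on L7; bus BusRdX; mem=40
  op4 P1: store L3 := 6 → I/M on L3; bus BusRdX; mem=30
  op5 P0: load  L1 → S/I on L1; bus BusRd; mem=0
  op6 P0: store L2 := 81 → M/I on L2; bus BusRdX; mem=0
  op7 P0: store L5 := 22 → M/I on L5; bus BusRdX; mem=60
  op8 P0: store L7 := 95 → M/I on L7; bus BusRdX Flush; mem=91
  op9 P0: load  L7 → M/I on L7; bus (none); mem=91
  op10 P1: store L6 := 76 → I/M on L6; bus (none); mem=10
  op11 P1: load  L7 → S/S on L7; bus BusRd Flush; mem=95
  op12 P0: load  L3 → S/S on L3; bus BusRd Flush; mem=6
  op13 P1: load  L7 → S/S on L7; bus (none); mem=95

state = S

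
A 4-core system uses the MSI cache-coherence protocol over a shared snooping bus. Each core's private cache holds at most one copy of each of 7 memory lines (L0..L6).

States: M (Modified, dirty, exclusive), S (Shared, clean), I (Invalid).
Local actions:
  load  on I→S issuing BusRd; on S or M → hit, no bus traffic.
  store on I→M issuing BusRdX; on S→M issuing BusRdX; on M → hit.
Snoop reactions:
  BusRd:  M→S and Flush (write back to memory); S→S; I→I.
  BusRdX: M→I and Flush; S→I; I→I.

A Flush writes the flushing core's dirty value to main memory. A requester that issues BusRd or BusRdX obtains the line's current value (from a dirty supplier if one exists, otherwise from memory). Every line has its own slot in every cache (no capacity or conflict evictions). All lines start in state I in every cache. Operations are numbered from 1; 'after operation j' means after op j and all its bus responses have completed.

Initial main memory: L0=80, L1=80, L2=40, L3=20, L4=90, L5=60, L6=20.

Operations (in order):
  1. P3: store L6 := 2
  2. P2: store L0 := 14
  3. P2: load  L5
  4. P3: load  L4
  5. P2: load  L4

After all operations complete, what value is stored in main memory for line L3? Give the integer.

1. P3: store L6 := 2  bus=[BusRdX]  L6: P0=I P1=I P2=I P3=M  mem[L6]=20
2. P2: store L0 := 14  bus=[BusRdX]  L0: P0=I P1=I P2=M P3=I  mem[L0]=80
3. P2: load  L5  bus=[BusRd]  L5: P0=I P1=I P2=S P3=I  mem[L5]=60
4. P3: load  L4  bus=[BusRd]  L4: P0=I P1=I P2=I P3=S  mem[L4]=90
5. P2: load  L4  bus=[BusRd]  L4: P0=I P1=I P2=S P3=S  mem[L4]=90

memory[L3] = 20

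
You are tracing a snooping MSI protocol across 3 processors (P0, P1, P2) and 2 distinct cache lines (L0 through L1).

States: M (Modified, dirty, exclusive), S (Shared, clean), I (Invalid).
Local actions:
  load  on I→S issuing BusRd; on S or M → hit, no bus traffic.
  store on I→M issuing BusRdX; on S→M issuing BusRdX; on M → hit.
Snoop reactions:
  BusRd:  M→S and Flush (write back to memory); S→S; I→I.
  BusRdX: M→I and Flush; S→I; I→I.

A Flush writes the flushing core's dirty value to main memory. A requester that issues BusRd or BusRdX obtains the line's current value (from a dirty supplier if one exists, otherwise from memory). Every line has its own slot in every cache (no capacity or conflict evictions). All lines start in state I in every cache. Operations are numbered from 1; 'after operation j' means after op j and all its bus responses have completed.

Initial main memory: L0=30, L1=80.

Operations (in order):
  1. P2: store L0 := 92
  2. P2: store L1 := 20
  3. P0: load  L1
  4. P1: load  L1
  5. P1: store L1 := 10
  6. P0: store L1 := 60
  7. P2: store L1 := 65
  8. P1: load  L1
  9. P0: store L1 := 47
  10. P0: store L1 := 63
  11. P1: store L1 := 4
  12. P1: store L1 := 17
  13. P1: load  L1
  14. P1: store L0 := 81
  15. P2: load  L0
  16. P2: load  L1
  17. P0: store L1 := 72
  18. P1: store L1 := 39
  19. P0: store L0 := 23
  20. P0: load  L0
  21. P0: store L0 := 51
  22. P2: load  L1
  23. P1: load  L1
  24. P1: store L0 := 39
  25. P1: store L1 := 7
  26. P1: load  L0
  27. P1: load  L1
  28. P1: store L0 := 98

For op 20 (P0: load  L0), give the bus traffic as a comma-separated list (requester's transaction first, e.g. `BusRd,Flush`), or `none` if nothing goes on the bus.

bus = none

  op1 P2: store L0 := 92 → I/I/M on L0; bus BusRdX; mem=30
  op2 P2: store L1 := 20 → I/I/M on L1; bus BusRdX; mem=80
  op3 P0: load  L1 → S/I/S on L1; bus BusRd Flush; mem=20
  op4 P1: load  L1 → S/S/S on L1; bus BusRd; mem=20
  op5 P1: store L1 := 10 → I/M/I on L1; bus BusRdX; mem=20
  op6 P0: store L1 := 60 → M/I/I on L1; bus BusRdX Flush; mem=10
  op7 P2: store L1 := 65 → I/I/M on L1; bus BusRdX Flush; mem=60
  op8 P1: load  L1 → I/S/S on L1; bus BusRd Flush; mem=65
  op9 P0: store L1 := 47 → M/I/I on L1; bus BusRdX; mem=65
  op10 P0: store L1 := 63 → M/I/I on L1; bus (none); mem=65
  op11 P1: store L1 := 4 → I/M/I on L1; bus BusRdX Flush; mem=63
  op12 P1: store L1 := 17 → I/M/I on L1; bus (none); mem=63
  op13 P1: load  L1 → I/M/I on L1; bus (none); mem=63
  op14 P1: store L0 := 81 → I/M/I on L0; bus BusRdX Flush; mem=92
  op15 P2: load  L0 → I/S/S on L0; bus BusRd Flush; mem=81
  op16 P2: load  L1 → I/S/S on L1; bus BusRd Flush; mem=17
  op17 P0: store L1 := 72 → M/I/I on L1; bus BusRdX; mem=17
  op18 P1: store L1 := 39 → I/M/I on L1; bus BusRdX Flush; mem=72
  op19 P0: store L0 := 23 → M/I/I on L0; bus BusRdX; mem=81
  op20 P0: load  L0 → M/I/I on L0; bus (none); mem=81
  op21 P0: store L0 := 51 → M/I/I on L0; bus (none); mem=81
  op22 P2: load  L1 → I/S/S on L1; bus BusRd Flush; mem=39
  op23 P1: load  L1 → I/S/S on L1; bus (none); mem=39
  op24 P1: store L0 := 39 → I/M/I on L0; bus BusRdX Flush; mem=51
  op25 P1: store L1 := 7 → I/M/I on L1; bus BusRdX; mem=39
  op26 P1: load  L0 → I/M/I on L0; bus (none); mem=51
  op27 P1: load  L1 → I/M/I on L1; bus (none); mem=39
  op28 P1: store L0 := 98 → I/M/I on L0; bus (none); mem=51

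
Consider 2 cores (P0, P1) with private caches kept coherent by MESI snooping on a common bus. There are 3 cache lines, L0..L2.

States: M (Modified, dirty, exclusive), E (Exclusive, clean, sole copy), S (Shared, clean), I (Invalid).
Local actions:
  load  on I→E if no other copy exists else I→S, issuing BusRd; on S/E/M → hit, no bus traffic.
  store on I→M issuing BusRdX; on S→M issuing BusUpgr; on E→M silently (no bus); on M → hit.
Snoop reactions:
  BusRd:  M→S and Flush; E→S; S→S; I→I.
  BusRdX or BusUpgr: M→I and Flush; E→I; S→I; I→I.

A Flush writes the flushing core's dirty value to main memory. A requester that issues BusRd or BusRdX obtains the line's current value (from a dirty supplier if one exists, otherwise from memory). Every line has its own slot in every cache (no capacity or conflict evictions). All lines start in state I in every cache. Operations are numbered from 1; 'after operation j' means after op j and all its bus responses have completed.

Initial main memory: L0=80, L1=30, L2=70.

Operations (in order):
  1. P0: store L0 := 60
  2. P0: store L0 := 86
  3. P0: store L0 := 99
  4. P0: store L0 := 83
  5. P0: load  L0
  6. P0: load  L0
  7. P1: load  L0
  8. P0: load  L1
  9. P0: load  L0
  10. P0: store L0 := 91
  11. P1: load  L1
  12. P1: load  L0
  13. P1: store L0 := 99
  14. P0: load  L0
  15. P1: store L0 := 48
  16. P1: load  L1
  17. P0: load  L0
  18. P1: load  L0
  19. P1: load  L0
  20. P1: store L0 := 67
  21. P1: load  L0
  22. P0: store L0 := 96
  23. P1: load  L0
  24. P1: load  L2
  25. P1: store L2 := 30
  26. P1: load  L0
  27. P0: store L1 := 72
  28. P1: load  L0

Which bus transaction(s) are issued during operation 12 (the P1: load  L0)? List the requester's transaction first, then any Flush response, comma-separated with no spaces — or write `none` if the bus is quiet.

1. P0: store L0 := 60  bus=[BusRdX]  L0: P0=M P1=I  mem[L0]=80
2. P0: store L0 := 86  bus=[-]  L0: P0=M P1=I  mem[L0]=80
3. P0: store L0 := 99  bus=[-]  L0: P0=M P1=I  mem[L0]=80
4. P0: store L0 := 83  bus=[-]  L0: P0=M P1=I  mem[L0]=80
5. P0: load  L0  bus=[-]  L0: P0=M P1=I  mem[L0]=80
6. P0: load  L0  bus=[-]  L0: P0=M P1=I  mem[L0]=80
7. P1: load  L0  bus=[BusRd,Flush]  L0: P0=S P1=S  mem[L0]=83
8. P0: load  L1  bus=[BusRd]  L1: P0=E P1=I  mem[L1]=30
9. P0: load  L0  bus=[-]  L0: P0=S P1=S  mem[L0]=83
10. P0: store L0 := 91  bus=[BusUpgr]  L0: P0=M P1=I  mem[L0]=83
11. P1: load  L1  bus=[BusRd]  L1: P0=S P1=S  mem[L1]=30
12. P1: load  L0  bus=[BusRd,Flush]  L0: P0=S P1=S  mem[L0]=91
13. P1: store L0 := 99  bus=[BusUpgr]  L0: P0=I P1=M  mem[L0]=91
14. P0: load  L0  bus=[BusRd,Flush]  L0: P0=S P1=S  mem[L0]=99
15. P1: store L0 := 48  bus=[BusUpgr]  L0: P0=I P1=M  mem[L0]=99
16. P1: load  L1  bus=[-]  L1: P0=S P1=S  mem[L1]=30
17. P0: load  L0  bus=[BusRd,Flush]  L0: P0=S P1=S  mem[L0]=48
18. P1: load  L0  bus=[-]  L0: P0=S P1=S  mem[L0]=48
19. P1: load  L0  bus=[-]  L0: P0=S P1=S  mem[L0]=48
20. P1: store L0 := 67  bus=[BusUpgr]  L0: P0=I P1=M  mem[L0]=48
21. P1: load  L0  bus=[-]  L0: P0=I P1=M  mem[L0]=48
22. P0: store L0 := 96  bus=[BusRdX,Flush]  L0: P0=M P1=I  mem[L0]=67
23. P1: load  L0  bus=[BusRd,Flush]  L0: P0=S P1=S  mem[L0]=96
24. P1: load  L2  bus=[BusRd]  L2: P0=I P1=E  mem[L2]=70
25. P1: store L2 := 30  bus=[-]  L2: P0=I P1=M  mem[L2]=70
26. P1: load  L0  bus=[-]  L0: P0=S P1=S  mem[L0]=96
27. P0: store L1 := 72  bus=[BusUpgr]  L1: P0=M P1=I  mem[L1]=30
28. P1: load  L0  bus=[-]  L0: P0=S P1=S  mem[L0]=96

bus = BusRd,Flush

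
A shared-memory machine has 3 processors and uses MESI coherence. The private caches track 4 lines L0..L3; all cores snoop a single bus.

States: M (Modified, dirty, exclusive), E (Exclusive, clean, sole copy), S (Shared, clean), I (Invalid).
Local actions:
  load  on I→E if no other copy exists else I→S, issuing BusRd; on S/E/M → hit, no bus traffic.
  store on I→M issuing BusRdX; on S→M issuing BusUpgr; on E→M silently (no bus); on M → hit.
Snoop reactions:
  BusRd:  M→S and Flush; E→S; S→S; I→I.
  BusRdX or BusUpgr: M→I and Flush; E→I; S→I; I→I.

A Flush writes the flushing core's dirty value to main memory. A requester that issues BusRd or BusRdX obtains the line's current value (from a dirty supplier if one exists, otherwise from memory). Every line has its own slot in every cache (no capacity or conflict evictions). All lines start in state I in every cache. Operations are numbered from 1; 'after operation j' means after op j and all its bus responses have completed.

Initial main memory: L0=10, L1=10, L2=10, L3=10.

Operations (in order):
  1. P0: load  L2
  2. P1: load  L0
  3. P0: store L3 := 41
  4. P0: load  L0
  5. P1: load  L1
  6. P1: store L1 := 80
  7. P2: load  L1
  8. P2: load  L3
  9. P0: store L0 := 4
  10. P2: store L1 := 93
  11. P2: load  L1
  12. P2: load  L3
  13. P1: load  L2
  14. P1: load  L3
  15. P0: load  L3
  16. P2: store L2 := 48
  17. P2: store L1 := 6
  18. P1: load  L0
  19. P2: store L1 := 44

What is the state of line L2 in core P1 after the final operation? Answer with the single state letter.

step 1: P0: load  L2  ⟶  EII  (L2)  txn=BusRd  M[L2]=10
step 2: P1: load  L0  ⟶  IEI  (L0)  txn=BusRd  M[L0]=10
step 3: P0: store L3 := 41  ⟶  MII  (L3)  txn=BusRdX  M[L3]=10
step 4: P0: load  L0  ⟶  SSI  (L0)  txn=BusRd  M[L0]=10
step 5: P1: load  L1  ⟶  IEI  (L1)  txn=BusRd  M[L1]=10
step 6: P1: store L1 := 80  ⟶  IMI  (L1)  txn=∅  M[L1]=10
step 7: P2: load  L1  ⟶  ISS  (L1)  txn=BusRd+Flush  M[L1]=80
step 8: P2: load  L3  ⟶  SIS  (L3)  txn=BusRd+Flush  M[L3]=41
step 9: P0: store L0 := 4  ⟶  MII  (L0)  txn=BusUpgr  M[L0]=10
step 10: P2: store L1 := 93  ⟶  IIM  (L1)  txn=BusUpgr  M[L1]=80
step 11: P2: load  L1  ⟶  IIM  (L1)  txn=∅  M[L1]=80
step 12: P2: load  L3  ⟶  SIS  (L3)  txn=∅  M[L3]=41
step 13: P1: load  L2  ⟶  SSI  (L2)  txn=BusRd  M[L2]=10
step 14: P1: load  L3  ⟶  SSS  (L3)  txn=BusRd  M[L3]=41
step 15: P0: load  L3  ⟶  SSS  (L3)  txn=∅  M[L3]=41
step 16: P2: store L2 := 48  ⟶  IIM  (L2)  txn=BusRdX  M[L2]=10
step 17: P2: store L1 := 6  ⟶  IIM  (L1)  txn=∅  M[L1]=80
step 18: P1: load  L0  ⟶  SSI  (L0)  txn=BusRd+Flush  M[L0]=4
step 19: P2: store L1 := 44  ⟶  IIM  (L1)  txn=∅  M[L1]=80

state = I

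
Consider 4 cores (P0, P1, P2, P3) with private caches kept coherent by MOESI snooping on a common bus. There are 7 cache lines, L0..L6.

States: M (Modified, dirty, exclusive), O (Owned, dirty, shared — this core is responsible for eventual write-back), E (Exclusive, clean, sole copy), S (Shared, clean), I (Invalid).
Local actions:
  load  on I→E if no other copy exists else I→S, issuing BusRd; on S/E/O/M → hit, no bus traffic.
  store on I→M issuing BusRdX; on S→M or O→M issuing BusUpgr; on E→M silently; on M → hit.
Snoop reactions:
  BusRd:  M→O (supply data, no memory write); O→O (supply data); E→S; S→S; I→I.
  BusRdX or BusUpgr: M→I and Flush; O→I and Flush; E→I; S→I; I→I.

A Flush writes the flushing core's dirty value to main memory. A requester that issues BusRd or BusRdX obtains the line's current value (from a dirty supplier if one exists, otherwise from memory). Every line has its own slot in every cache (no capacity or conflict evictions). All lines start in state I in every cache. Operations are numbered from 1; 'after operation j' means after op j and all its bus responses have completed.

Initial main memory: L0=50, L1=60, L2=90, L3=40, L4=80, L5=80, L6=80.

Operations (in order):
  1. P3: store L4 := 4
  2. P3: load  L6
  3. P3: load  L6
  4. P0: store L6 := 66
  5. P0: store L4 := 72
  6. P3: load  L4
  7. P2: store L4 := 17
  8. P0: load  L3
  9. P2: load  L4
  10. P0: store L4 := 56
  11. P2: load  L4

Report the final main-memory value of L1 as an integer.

memory[L1] = 60

step 1: P3: store L4 := 4  ⟶  IIIM  (L4)  txn=BusRdX  M[L4]=80
step 2: P3: load  L6  ⟶  IIIE  (L6)  txn=BusRd  M[L6]=80
step 3: P3: load  L6  ⟶  IIIE  (L6)  txn=∅  M[L6]=80
step 4: P0: store L6 := 66  ⟶  MIII  (L6)  txn=BusRdX  M[L6]=80
step 5: P0: store L4 := 72  ⟶  MIII  (L4)  txn=BusRdX+Flush  M[L4]=4
step 6: P3: load  L4  ⟶  OIIS  (L4)  txn=BusRd  M[L4]=4
step 7: P2: store L4 := 17  ⟶  IIMI  (L4)  txn=BusRdX+Flush  M[L4]=72
step 8: P0: load  L3  ⟶  EIII  (L3)  txn=BusRd  M[L3]=40
step 9: P2: load  L4  ⟶  IIMI  (L4)  txn=∅  M[L4]=72
step 10: P0: store L4 := 56  ⟶  MIII  (L4)  txn=BusRdX+Flush  M[L4]=17
step 11: P2: load  L4  ⟶  OISI  (L4)  txn=BusRd  M[L4]=17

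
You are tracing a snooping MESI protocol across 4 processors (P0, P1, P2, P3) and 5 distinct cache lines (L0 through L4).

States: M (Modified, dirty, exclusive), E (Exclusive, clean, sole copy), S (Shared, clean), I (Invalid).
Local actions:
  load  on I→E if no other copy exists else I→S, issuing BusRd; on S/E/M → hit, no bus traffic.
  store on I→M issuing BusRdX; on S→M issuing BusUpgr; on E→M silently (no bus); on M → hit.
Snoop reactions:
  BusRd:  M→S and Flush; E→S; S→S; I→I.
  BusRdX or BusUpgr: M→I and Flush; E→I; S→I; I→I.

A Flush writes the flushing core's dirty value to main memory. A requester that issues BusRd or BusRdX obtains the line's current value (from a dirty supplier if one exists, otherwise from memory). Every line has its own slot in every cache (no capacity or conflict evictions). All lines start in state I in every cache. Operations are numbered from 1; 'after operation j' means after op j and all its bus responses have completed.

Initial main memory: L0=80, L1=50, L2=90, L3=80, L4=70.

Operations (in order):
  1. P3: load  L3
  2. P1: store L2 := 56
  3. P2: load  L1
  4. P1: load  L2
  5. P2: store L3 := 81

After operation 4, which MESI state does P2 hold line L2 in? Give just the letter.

state = I

  op1 P3: load  L3 → I/I/I/E on L3; bus BusRd; mem=80
  op2 P1: store L2 := 56 → I/M/I/I on L2; bus BusRdX; mem=90
  op3 P2: load  L1 → I/I/E/I on L1; bus BusRd; mem=50
  op4 P1: load  L2 → I/M/I/I on L2; bus (none); mem=90
  op5 P2: store L3 := 81 → I/I/M/I on L3; bus BusRdX; mem=80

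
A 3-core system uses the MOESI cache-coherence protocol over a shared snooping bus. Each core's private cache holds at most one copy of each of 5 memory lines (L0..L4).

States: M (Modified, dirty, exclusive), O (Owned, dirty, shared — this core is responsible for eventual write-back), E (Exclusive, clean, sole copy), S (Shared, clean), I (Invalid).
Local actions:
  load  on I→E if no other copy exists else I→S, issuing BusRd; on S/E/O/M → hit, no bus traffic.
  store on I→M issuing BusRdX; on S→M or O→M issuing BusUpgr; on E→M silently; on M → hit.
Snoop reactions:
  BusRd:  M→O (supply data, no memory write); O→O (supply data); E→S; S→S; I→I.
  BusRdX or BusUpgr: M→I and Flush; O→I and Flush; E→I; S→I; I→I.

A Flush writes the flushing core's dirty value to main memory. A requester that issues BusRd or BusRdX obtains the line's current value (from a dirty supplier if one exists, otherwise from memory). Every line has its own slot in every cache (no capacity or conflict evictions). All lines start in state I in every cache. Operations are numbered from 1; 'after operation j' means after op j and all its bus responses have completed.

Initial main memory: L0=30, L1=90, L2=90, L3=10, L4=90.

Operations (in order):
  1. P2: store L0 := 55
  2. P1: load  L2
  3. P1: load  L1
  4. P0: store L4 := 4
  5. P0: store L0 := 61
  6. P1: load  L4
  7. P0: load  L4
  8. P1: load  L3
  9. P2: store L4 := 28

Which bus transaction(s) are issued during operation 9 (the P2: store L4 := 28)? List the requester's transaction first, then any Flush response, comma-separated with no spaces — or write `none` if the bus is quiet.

bus = BusRdX,Flush

step 1: P2: store L0 := 55  ⟶  IIM  (L0)  txn=BusRdX  M[L0]=30
step 2: P1: load  L2  ⟶  IEI  (L2)  txn=BusRd  M[L2]=90
step 3: P1: load  L1  ⟶  IEI  (L1)  txn=BusRd  M[L1]=90
step 4: P0: store L4 := 4  ⟶  MII  (L4)  txn=BusRdX  M[L4]=90
step 5: P0: store L0 := 61  ⟶  MII  (L0)  txn=BusRdX+Flush  M[L0]=55
step 6: P1: load  L4  ⟶  OSI  (L4)  txn=BusRd  M[L4]=90
step 7: P0: load  L4  ⟶  OSI  (L4)  txn=∅  M[L4]=90
step 8: P1: load  L3  ⟶  IEI  (L3)  txn=BusRd  M[L3]=10
step 9: P2: store L4 := 28  ⟶  IIM  (L4)  txn=BusRdX+Flush  M[L4]=4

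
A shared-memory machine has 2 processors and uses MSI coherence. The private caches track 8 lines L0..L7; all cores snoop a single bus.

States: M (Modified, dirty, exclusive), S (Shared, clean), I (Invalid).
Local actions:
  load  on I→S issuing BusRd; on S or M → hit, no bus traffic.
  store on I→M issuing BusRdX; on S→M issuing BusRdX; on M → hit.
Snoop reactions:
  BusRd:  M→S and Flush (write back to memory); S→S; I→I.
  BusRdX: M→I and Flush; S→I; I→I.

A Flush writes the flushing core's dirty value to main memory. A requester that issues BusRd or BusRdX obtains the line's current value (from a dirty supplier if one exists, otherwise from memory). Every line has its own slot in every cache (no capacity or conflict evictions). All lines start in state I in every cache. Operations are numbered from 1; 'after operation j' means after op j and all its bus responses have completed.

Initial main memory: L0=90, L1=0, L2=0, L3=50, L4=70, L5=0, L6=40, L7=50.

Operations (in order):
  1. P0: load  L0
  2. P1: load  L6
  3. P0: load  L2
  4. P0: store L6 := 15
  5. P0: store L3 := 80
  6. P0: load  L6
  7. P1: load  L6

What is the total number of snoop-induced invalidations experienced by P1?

invalidations = 1

  op1 P0: load  L0 → S/I on L0; bus BusRd; mem=90
  op2 P1: load  L6 → I/S on L6; bus BusRd; mem=40
  op3 P0: load  L2 → S/I on L2; bus BusRd; mem=0
  op4 P0: store L6 := 15 → M/I on L6; bus BusRdX; mem=40
  op5 P0: store L3 := 80 → M/I on L3; bus BusRdX; mem=50
  op6 P0: load  L6 → M/I on L6; bus (none); mem=40
  op7 P1: load  L6 → S/S on L6; bus BusRd Flush; mem=15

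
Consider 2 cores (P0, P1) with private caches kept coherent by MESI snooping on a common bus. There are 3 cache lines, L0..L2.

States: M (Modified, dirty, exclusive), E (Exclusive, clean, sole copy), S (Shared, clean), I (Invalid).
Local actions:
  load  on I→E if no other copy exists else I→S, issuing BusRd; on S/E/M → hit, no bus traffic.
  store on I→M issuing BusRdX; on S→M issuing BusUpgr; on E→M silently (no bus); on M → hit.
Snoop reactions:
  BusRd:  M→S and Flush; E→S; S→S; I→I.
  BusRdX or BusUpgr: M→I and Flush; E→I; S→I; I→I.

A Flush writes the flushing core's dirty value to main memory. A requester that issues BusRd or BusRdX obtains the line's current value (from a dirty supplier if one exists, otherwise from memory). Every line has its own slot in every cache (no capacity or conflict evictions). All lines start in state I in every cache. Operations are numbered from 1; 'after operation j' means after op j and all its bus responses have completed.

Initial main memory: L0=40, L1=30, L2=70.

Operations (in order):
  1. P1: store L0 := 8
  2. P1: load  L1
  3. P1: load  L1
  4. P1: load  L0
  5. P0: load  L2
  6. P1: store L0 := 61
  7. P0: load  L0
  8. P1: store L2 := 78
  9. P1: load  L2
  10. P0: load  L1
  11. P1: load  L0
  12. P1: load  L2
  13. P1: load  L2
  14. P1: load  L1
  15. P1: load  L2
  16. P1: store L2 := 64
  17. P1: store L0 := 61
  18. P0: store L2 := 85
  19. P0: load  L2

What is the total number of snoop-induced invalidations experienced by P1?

  op1 P1: store L0 := 8 → I/M on L0; bus BusRdX; mem=40
  op2 P1: load  L1 → I/E on L1; bus BusRd; mem=30
  op3 P1: load  L1 → I/E on L1; bus (none); mem=30
  op4 P1: load  L0 → I/M on L0; bus (none); mem=40
  op5 P0: load  L2 → E/I on L2; bus BusRd; mem=70
  op6 P1: store L0 := 61 → I/M on L0; bus (none); mem=40
  op7 P0: load  L0 → S/S on L0; bus BusRd Flush; mem=61
  op8 P1: store L2 := 78 → I/M on L2; bus BusRdX; mem=70
  op9 P1: load  L2 → I/M on L2; bus (none); mem=70
  op10 P0: load  L1 → S/S on L1; bus BusRd; mem=30
  op11 P1: load  L0 → S/S on L0; bus (none); mem=61
  op12 P1: load  L2 → I/M on L2; bus (none); mem=70
  op13 P1: load  L2 → I/M on L2; bus (none); mem=70
  op14 P1: load  L1 → S/S on L1; bus (none); mem=30
  op15 P1: load  L2 → I/M on L2; bus (none); mem=70
  op16 P1: store L2 := 64 → I/M on L2; bus (none); mem=70
  op17 P1: store L0 := 61 → I/M on L0; bus BusUpgr; mem=61
  op18 P0: store L2 := 85 → M/I on L2; bus BusRdX Flush; mem=64
  op19 P0: load  L2 → M/I on L2; bus (none); mem=64

invalidations = 1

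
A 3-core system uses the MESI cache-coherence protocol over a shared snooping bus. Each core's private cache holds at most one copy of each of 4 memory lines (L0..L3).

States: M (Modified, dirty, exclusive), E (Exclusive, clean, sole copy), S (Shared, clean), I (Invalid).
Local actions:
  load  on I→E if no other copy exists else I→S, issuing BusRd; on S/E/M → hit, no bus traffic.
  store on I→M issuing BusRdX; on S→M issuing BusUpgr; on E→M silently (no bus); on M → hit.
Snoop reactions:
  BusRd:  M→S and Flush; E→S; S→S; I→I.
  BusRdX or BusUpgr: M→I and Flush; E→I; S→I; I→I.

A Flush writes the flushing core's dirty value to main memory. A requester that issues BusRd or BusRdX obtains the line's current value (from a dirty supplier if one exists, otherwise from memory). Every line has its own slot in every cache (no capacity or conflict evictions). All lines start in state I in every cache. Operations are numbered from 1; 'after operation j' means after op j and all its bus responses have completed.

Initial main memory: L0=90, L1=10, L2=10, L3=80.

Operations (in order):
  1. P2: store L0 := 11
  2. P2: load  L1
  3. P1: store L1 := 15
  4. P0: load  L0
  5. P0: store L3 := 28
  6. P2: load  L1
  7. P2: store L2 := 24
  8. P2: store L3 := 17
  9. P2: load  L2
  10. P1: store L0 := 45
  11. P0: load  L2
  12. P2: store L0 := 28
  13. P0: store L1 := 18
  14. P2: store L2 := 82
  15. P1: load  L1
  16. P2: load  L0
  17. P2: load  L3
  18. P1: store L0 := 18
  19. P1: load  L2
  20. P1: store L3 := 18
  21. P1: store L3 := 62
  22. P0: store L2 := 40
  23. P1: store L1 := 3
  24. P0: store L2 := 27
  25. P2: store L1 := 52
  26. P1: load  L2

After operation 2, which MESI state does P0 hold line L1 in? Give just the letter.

state = I

  op1 P2: store L0 := 11 → I/I/M on L0; bus BusRdX; mem=90
  op2 P2: load  L1 → I/I/E on L1; bus BusRd; mem=10
  op3 P1: store L1 := 15 → I/M/I on L1; bus BusRdX; mem=10
  op4 P0: load  L0 → S/I/S on L0; bus BusRd Flush; mem=11
  op5 P0: store L3 := 28 → M/I/I on L3; bus BusRdX; mem=80
  op6 P2: load  L1 → I/S/S on L1; bus BusRd Flush; mem=15
  op7 P2: store L2 := 24 → I/I/M on L2; bus BusRdX; mem=10
  op8 P2: store L3 := 17 → I/I/M on L3; bus BusRdX Flush; mem=28
  op9 P2: load  L2 → I/I/M on L2; bus (none); mem=10
  op10 P1: store L0 := 45 → I/M/I on L0; bus BusRdX; mem=11
  op11 P0: load  L2 → S/I/S on L2; bus BusRd Flush; mem=24
  op12 P2: store L0 := 28 → I/I/M on L0; bus BusRdX Flush; mem=45
  op13 P0: store L1 := 18 → M/I/I on L1; bus BusRdX; mem=15
  op14 P2: store L2 := 82 → I/I/M on L2; bus BusUpgr; mem=24
  op15 P1: load  L1 → S/S/I on L1; bus BusRd Flush; mem=18
  op16 P2: load  L0 → I/I/M on L0; bus (none); mem=45
  op17 P2: load  L3 → I/I/M on L3; bus (none); mem=28
  op18 P1: store L0 := 18 → I/M/I on L0; bus BusRdX Flush; mem=28
  op19 P1: load  L2 → I/S/S on L2; bus BusRd Flush; mem=82
  op20 P1: store L3 := 18 → I/M/I on L3; bus BusRdX Flush; mem=17
  op21 P1: store L3 := 62 → I/M/I on L3; bus (none); mem=17
  op22 P0: store L2 := 40 → M/I/I on L2; bus BusRdX; mem=82
  op23 P1: store L1 := 3 → I/M/I on L1; bus BusUpgr; mem=18
  op24 P0: store L2 := 27 → M/I/I on L2; bus (none); mem=82
  op25 P2: store L1 := 52 → I/I/M on L1; bus BusRdX Flush; mem=3
  op26 P1: load  L2 → S/S/I on L2; bus BusRd Flush; mem=27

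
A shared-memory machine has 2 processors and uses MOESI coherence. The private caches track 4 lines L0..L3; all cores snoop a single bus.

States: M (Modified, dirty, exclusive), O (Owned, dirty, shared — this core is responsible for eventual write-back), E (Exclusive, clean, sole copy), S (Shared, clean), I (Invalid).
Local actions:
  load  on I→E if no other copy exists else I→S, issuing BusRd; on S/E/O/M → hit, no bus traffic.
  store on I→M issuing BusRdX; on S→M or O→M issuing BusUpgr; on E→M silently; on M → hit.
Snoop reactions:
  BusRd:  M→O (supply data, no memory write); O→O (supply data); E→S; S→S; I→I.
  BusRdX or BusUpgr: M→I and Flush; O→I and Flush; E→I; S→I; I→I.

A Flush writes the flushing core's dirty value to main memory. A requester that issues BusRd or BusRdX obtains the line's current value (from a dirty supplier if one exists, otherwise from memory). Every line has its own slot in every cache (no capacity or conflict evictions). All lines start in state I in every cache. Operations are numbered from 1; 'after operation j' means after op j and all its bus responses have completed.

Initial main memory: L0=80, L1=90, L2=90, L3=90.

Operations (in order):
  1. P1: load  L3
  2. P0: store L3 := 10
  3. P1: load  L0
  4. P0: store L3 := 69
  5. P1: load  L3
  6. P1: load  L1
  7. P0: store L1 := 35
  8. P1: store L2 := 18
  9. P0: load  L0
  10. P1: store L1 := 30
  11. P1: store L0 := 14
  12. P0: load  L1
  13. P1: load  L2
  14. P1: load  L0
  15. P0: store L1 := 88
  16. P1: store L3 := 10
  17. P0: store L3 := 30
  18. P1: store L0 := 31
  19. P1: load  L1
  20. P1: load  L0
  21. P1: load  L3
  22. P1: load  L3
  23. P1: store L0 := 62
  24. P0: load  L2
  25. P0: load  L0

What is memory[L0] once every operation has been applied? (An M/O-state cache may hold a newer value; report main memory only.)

memory[L0] = 80

step 1: P1: load  L3  ⟶  IE  (L3)  txn=BusRd  M[L3]=90
step 2: P0: store L3 := 10  ⟶  MI  (L3)  txn=BusRdX  M[L3]=90
step 3: P1: load  L0  ⟶  IE  (L0)  txn=BusRd  M[L0]=80
step 4: P0: store L3 := 69  ⟶  MI  (L3)  txn=∅  M[L3]=90
step 5: P1: load  L3  ⟶  OS  (L3)  txn=BusRd  M[L3]=90
step 6: P1: load  L1  ⟶  IE  (L1)  txn=BusRd  M[L1]=90
step 7: P0: store L1 := 35  ⟶  MI  (L1)  txn=BusRdX  M[L1]=90
step 8: P1: store L2 := 18  ⟶  IM  (L2)  txn=BusRdX  M[L2]=90
step 9: P0: load  L0  ⟶  SS  (L0)  txn=BusRd  M[L0]=80
step 10: P1: store L1 := 30  ⟶  IM  (L1)  txn=BusRdX+Flush  M[L1]=35
step 11: P1: store L0 := 14  ⟶  IM  (L0)  txn=BusUpgr  M[L0]=80
step 12: P0: load  L1  ⟶  SO  (L1)  txn=BusRd  M[L1]=35
step 13: P1: load  L2  ⟶  IM  (L2)  txn=∅  M[L2]=90
step 14: P1: load  L0  ⟶  IM  (L0)  txn=∅  M[L0]=80
step 15: P0: store L1 := 88  ⟶  MI  (L1)  txn=BusUpgr+Flush  M[L1]=30
step 16: P1: store L3 := 10  ⟶  IM  (L3)  txn=BusUpgr+Flush  M[L3]=69
step 17: P0: store L3 := 30  ⟶  MI  (L3)  txn=BusRdX+Flush  M[L3]=10
step 18: P1: store L0 := 31  ⟶  IM  (L0)  txn=∅  M[L0]=80
step 19: P1: load  L1  ⟶  OS  (L1)  txn=BusRd  M[L1]=30
step 20: P1: load  L0  ⟶  IM  (L0)  txn=∅  M[L0]=80
step 21: P1: load  L3  ⟶  OS  (L3)  txn=BusRd  M[L3]=10
step 22: P1: load  L3  ⟶  OS  (L3)  txn=∅  M[L3]=10
step 23: P1: store L0 := 62  ⟶  IM  (L0)  txn=∅  M[L0]=80
step 24: P0: load  L2  ⟶  SO  (L2)  txn=BusRd  M[L2]=90
step 25: P0: load  L0  ⟶  SO  (L0)  txn=BusRd  M[L0]=80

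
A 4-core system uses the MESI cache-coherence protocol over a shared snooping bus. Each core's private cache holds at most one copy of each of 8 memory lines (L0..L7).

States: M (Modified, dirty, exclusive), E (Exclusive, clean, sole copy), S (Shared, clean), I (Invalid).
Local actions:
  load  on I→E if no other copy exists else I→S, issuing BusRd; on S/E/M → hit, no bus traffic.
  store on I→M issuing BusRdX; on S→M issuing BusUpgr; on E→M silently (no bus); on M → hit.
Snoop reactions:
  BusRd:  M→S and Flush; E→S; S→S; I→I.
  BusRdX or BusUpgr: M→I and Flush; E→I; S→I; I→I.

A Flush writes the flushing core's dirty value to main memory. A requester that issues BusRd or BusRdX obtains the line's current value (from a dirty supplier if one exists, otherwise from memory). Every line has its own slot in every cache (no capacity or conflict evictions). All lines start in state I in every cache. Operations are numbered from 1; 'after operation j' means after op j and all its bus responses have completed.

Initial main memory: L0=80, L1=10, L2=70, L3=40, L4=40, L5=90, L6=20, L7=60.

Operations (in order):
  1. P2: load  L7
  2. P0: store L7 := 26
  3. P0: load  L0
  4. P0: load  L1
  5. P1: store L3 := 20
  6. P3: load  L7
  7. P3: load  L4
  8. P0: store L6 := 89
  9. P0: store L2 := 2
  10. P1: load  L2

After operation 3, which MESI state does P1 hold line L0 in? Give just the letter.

  op1 P2: load  L7 → I/I/E/I on L7; bus BusRd; mem=60
  op2 P0: store L7 := 26 → M/I/I/I on L7; bus BusRdX; mem=60
  op3 P0: load  L0 → E/I/I/I on L0; bus BusRd; mem=80
  op4 P0: load  L1 → E/I/I/I on L1; bus BusRd; mem=10
  op5 P1: store L3 := 20 → I/M/I/I on L3; bus BusRdX; mem=40
  op6 P3: load  L7 → S/I/I/S on L7; bus BusRd Flush; mem=26
  op7 P3: load  L4 → I/I/I/E on L4; bus BusRd; mem=40
  op8 P0: store L6 := 89 → M/I/I/I on L6; bus BusRdX; mem=20
  op9 P0: store L2 := 2 → M/I/I/I on L2; bus BusRdX; mem=70
  op10 P1: load  L2 → S/S/I/I on L2; bus BusRd Flush; mem=2

state = I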